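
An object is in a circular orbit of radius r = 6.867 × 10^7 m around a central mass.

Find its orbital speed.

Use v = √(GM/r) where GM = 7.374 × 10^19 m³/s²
r = 6.867 × 10^7 m
GM = 7.374 × 10^19 m³/s²
GM/r = (7.374 × 10^19) / (6.867 × 10^7) = 1.07383 × 10^12 m²/s²
v = √(GM/r) = 1.03626 × 10^6 m/s ≈ 1036 km/s

Final answer: 1036 km/s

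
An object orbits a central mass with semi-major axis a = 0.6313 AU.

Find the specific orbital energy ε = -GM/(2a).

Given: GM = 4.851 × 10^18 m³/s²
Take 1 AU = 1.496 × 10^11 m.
a = 0.6313 AU = 9.44425 × 10^10 m
GM = 4.851 × 10^18 m³/s²
2a = 1.88885 × 10^11 m
ε = −GM/(2a) = -2.56823 × 10^7 J/kg ≈ -25.68 MJ/kg

Final answer: -25.68 MJ/kg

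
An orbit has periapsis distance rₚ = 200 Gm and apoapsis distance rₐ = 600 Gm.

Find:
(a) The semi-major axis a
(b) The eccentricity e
rₚ = 200 Gm = 2 × 10^11 m
rₐ = 600 Gm = 6 × 10^11 m
(a) a = (rₚ + rₐ)/2 = 4 × 10^11 m ≈ 400 Gm
(b) e = (rₐ − rₚ)/(rₐ + rₚ) = (4 × 10^11) / (8 × 10^11) = 0.5

Final answer:
(a) a = 400 Gm
(b) e = 0.5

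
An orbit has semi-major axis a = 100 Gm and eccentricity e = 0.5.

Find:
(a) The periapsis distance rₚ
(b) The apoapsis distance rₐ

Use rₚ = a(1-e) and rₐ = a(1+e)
a = 100 Gm = 1 × 10^11 m
e = 0.5:  1 − e = 0.5,  1 + e = 1.5
(a) rₚ = a(1 − e) = 1 × 10^11 m × 0.5 = 5 × 10^10 m ≈ 50 Gm
(b) rₐ = a(1 + e) = 1 × 10^11 m × 1.5 = 1.5 × 10^11 m ≈ 150 Gm

Final answer:
(a) rₚ = 50 Gm
(b) rₐ = 150 Gm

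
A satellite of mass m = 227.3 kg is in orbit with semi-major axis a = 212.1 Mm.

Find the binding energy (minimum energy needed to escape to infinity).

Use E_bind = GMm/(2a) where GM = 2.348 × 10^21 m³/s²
a = 212.1 Mm = 2.121 × 10^8 m
GM = 2.348 × 10^21 m³/s²
m = 227.3 kg
GMm = 2.348 × 10^21 × 227.3 = 5.337 × 10^23 m³·kg/s²
2a = 4.242 × 10^8 m
E_bind = GMm/(2a) = 1.25813 × 10^15 J ≈ 1.258 PJ

Final answer: 1.258 PJ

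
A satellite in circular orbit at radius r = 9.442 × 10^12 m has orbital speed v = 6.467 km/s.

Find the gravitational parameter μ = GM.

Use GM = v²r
r = 9.442 × 10^12 m
v = 6.467 km/s = 6467 m/s
v² = 4.18221 × 10^7 m²/s²
GM = v²r = 4.18221 × 10^7 × 9.442 × 10^12 = 3.94884 × 10^20 m³/s²
GM ≈ 3.949 × 10^20 m³/s²

Final answer: GM = 3.949 × 10^20 m³/s²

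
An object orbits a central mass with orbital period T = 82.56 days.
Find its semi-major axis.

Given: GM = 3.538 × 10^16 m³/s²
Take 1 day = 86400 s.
T = 82.56 days = 7.13318 × 10^6 s
GM = 3.538 × 10^16 m³/s²
Kepler's third law: a³ = GM T² / (4π²)
T² = 5.08823 × 10^13 s²
a³ = (3.538 × 10^16) × (5.08823 × 10^13) / (4π²) = 4.56 × 10^28 m³
a = (a³)^(1/3) = 3.57263 × 10^9 m ≈ 3.573 × 10^9 m

Final answer: 3.573 × 10^9 m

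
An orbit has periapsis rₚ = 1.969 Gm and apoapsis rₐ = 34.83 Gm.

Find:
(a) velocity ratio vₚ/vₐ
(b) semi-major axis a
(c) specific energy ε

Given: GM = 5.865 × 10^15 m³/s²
rₚ = 1.969 Gm = 1.969 × 10^9 m
rₐ = 34.83 Gm = 3.483 × 10^10 m
GM = 5.865 × 10^15 m³/s²
a = (rₚ + rₐ)/2 = 1.83995 × 10^10 m
e = (rₐ − rₚ)/(rₐ + rₚ) = (3.2861 × 10^10) / (3.6799 × 10^10) = 0.892986
(a) vₚ/vₐ = rₐ/rₚ (angular momentum) = (3.483 × 10^10) / (1.969 × 10^9) = 17.6892 ≈ 17.69
(b) a = 1.83995 × 10^10 m ≈ 18.4 Gm
(c) 2a = 3.6799 × 10^10 m;  ε = −GM/(2a) = -159379 J/kg ≈ -159.4 kJ/kg

Final answer:
(a) velocity ratio vₚ/vₐ = 17.69
(b) semi-major axis a = 18.4 Gm
(c) specific energy ε = -159.4 kJ/kg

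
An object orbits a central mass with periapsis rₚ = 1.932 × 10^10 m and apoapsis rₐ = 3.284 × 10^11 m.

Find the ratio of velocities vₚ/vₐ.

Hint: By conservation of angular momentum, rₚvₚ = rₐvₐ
rₚ = 1.932 × 10^10 m
rₐ = 3.284 × 10^11 m
rₚvₚ = rₐvₐ  ⇒  vₚ/vₐ = rₐ/rₚ
vₚ/vₐ = (3.284 × 10^11) / (1.932 × 10^10) = 16.9979

Final answer: vₚ/vₐ = 17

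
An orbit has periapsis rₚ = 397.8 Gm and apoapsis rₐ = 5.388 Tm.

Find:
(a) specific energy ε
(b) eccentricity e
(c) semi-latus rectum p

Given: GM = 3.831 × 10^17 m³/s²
rₚ = 397.8 Gm = 3.978 × 10^11 m
rₐ = 5.388 Tm = 5.388 × 10^12 m
GM = 3.831 × 10^17 m³/s²
a = (rₚ + rₐ)/2 = 2.8929 × 10^12 m
e = (rₐ − rₚ)/(rₐ + rₚ) = (4.9902 × 10^12) / (5.7858 × 10^12) = 0.862491
(a) 2a = 5.7858 × 10^12 m;  ε = −GM/(2a) = -66213.8 J/kg ≈ -66.21 kJ/kg
(b) e = 0.862491 ≈ 0.8625
(c) 1 − e² = 0.256109;  p = a(1 − e²) = 2.8929 × 10^12 × 0.256109 = 7.40899 × 10^11 m ≈ 740.9 Gm

Final answer:
(a) specific energy ε = -66.21 kJ/kg
(b) eccentricity e = 0.8625
(c) semi-latus rectum p = 740.9 Gm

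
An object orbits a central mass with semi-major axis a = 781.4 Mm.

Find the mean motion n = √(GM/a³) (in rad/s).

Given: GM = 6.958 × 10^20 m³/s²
a = 781.4 Mm = 7.814 × 10^8 m
GM = 6.958 × 10^20 m³/s²
a³ = 4.77112 × 10^26 m³
GM/a³ = (6.958 × 10^20) / (4.77112 × 10^26) = 1.45836 × 10^-6 s⁻²
n = √(GM/a³) = 0.00120763 rad/s ≈ 0.001208 rad/s

Final answer: n = 0.001208 rad/s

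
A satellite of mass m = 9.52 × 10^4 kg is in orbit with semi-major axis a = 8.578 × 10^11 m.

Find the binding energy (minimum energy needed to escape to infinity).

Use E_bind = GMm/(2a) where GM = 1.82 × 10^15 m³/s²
a = 8.578 × 10^11 m
GM = 1.82 × 10^15 m³/s²
m = 9.52 × 10^4 kg
GMm = 1.82 × 10^15 × 95200 = 1.73264 × 10^20 m³·kg/s²
2a = 1.7156 × 10^12 m
E_bind = GMm/(2a) = 1.00993 × 10^8 J ≈ 101 MJ

Final answer: 101 MJ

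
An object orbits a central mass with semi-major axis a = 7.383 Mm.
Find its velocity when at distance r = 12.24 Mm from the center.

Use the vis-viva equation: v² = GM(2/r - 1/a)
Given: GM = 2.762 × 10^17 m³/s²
a = 7.383 Mm = 7.383 × 10^6 m
r = 12.24 Mm = 1.224 × 10^7 m
GM = 2.762 × 10^17 m³/s²
2/r − 1/a = 1.63399 × 10^-7 − 1.35446 × 10^-7 = 2.79524 × 10^-8 m⁻¹
v² = GM (2/r − 1/a) = 7.72045 × 10^9 m²/s²
v = 87866.1 m/s ≈ 87.87 km/s

Final answer: 87.87 km/s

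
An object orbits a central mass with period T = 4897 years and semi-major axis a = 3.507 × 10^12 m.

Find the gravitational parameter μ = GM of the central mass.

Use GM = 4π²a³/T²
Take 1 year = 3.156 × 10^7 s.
T = 4897 years = 1.54549 × 10^11 s
a = 3.507 × 10^12 m
a³ = 4.31328 × 10^37 m³
T² = 2.38855 × 10^22 s²
GM = 4π² × (4.31328 × 10^37) / (2.38855 × 10^22) = 7.12907 × 10^16 m³/s²
GM ≈ 7.129 × 10^16 m³/s²

Final answer: GM = 7.129 × 10^16 m³/s²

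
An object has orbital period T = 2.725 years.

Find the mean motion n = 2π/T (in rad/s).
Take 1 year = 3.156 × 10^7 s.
T = 2.725 years = 8.6001 × 10^7 s
n = 2π / (8.6001 × 10^7 s) = 7.30594 × 10^-8 rad/s ≈ 7.306 × 10^-8 rad/s

Final answer: n = 7.306 × 10^-8 rad/s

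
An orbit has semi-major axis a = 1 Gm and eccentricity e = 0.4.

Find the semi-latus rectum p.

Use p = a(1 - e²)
a = 1 Gm = 1 × 10^9 m
e = 0.4,  e² = 0.16,  1 − e² = 0.84
p = a(1 − e²) = 1 × 10^9 m × 0.84 = 8.4 × 10^8 m ≈ 840 Mm

Final answer: p = 840 Mm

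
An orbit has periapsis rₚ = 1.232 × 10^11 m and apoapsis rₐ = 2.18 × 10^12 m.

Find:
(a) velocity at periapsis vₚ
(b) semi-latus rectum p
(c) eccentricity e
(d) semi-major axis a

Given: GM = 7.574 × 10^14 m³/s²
rₚ = 1.232 × 10^11 m
rₐ = 2.18 × 10^12 m
GM = 7.574 × 10^14 m³/s²
a = (rₚ + rₐ)/2 = 1.1516 × 10^12 m
e = (rₐ − rₚ)/(rₐ + rₚ) = (2.0568 × 10^12) / (2.3032 × 10^12) = 0.893018
(a) vₚ² = GM (2/rₚ − 1/a) = 7.574 × 10^14 × (1.62338 × 10^-11 − 8.68357 × 10^-13) = 11637.8 m²/s²;  vₚ = 107.878 m/s ≈ 107.9 m/s
(b) 1 − e² = 0.202518;  p = a(1 − e²) = 1.1516 × 10^12 × 0.202518 = 2.3322 × 10^11 m ≈ 2.332 × 10^11 m
(c) e = 0.893018 ≈ 0.893
(d) a = 1.1516 × 10^12 m ≈ 1.152 × 10^12 m

Final answer:
(a) velocity at periapsis vₚ = 107.9 m/s
(b) semi-latus rectum p = 2.332 × 10^11 m
(c) eccentricity e = 0.893
(d) semi-major axis a = 1.152 × 10^12 m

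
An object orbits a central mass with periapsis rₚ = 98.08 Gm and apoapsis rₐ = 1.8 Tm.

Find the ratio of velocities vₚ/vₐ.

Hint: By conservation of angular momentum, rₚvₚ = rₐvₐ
rₚ = 98.08 Gm = 9.808 × 10^10 m
rₐ = 1.8 Tm = 1.8 × 10^12 m
rₚvₚ = rₐvₐ  ⇒  vₚ/vₐ = rₐ/rₚ
vₚ/vₐ = (1.8 × 10^12) / (9.808 × 10^10) = 18.3524

Final answer: vₚ/vₐ = 18.35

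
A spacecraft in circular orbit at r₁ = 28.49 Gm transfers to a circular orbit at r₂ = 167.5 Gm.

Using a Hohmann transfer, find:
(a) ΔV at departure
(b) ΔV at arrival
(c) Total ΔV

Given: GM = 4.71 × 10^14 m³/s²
r₁ = 28.49 Gm = 2.849 × 10^10 m
r₂ = 167.5 Gm = 1.675 × 10^11 m
GM = 4.71 × 10^14 m³/s²
Transfer ellipse: a_t = (r₁ + r₂)/2 = 9.7995 × 10^10 m
Circular speed at r₁: v₁ = √(GM/r₁) = 128.577 m/s
Transfer speed at r₁ (periapsis): v₁ₜ = √(GM(2/r₁ − 1/a_t)) = 168.101 m/s
(a) ΔV₁ = v₁ₜ − v₁ = 39.5235 m/s ≈ 39.52 m/s
Circular speed at r₂: v₂ = √(GM/r₂) = 53.0277 m/s
Transfer speed at r₂ (apoapsis): v₂ₜ = √(GM(2/r₂ − 1/a_t)) = 28.5922 m/s
(b) ΔV₂ = v₂ − v₂ₜ = 24.4355 m/s ≈ 24.44 m/s
(c) ΔV_total = ΔV₁ + ΔV₂ = 63.959 m/s ≈ 63.96 m/s

Final answer:
(a) ΔV₁ = 39.52 m/s
(b) ΔV₂ = 24.44 m/s
(c) ΔV_total = 63.96 m/s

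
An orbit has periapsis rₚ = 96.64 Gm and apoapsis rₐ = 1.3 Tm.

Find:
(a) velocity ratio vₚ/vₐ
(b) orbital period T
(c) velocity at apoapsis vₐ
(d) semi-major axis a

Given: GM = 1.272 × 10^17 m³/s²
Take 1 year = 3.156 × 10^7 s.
rₚ = 96.64 Gm = 9.664 × 10^10 m
rₐ = 1.3 Tm = 1.3 × 10^12 m
GM = 1.272 × 10^17 m³/s²
a = (rₚ + rₐ)/2 = 6.9832 × 10^11 m
e = (rₐ − rₚ)/(rₐ + rₚ) = (1.20336 × 10^12) / (1.39664 × 10^12) = 0.861611
(a) vₚ/vₐ = rₐ/rₚ (angular momentum) = (1.3 × 10^12) / (9.664 × 10^10) = 13.452 ≈ 13.45
(b) a³ = 3.40536 × 10^35 m³;  T = 2π √(a³/GM) = 2π × 1.63621 × 10^9 s = 1.02806 × 10^10 s ≈ 325.7 years
(c) vₐ² = GM (2/rₐ − 1/a) = 1.272 × 10^17 × (1.53846 × 10^-12 − 1.43201 × 10^-12) = 13540.9 m²/s²;  vₐ = 116.365 m/s ≈ 116.4 m/s
(d) a = 6.9832 × 10^11 m ≈ 698.3 Gm

Final answer:
(a) velocity ratio vₚ/vₐ = 13.45
(b) orbital period T = 325.7 years
(c) velocity at apoapsis vₐ = 116.4 m/s
(d) semi-major axis a = 698.3 Gm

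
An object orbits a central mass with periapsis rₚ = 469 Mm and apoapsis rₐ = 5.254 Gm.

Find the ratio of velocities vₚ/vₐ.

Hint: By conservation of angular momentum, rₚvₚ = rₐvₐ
rₚ = 469 Mm = 4.69 × 10^8 m
rₐ = 5.254 Gm = 5.254 × 10^9 m
rₚvₚ = rₐvₐ  ⇒  vₚ/vₐ = rₐ/rₚ
vₚ/vₐ = (5.254 × 10^9) / (4.69 × 10^8) = 11.2026

Final answer: vₚ/vₐ = 11.2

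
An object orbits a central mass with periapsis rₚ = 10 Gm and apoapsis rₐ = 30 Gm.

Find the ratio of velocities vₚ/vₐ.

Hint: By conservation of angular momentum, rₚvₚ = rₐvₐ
rₚ = 10 Gm = 1 × 10^10 m
rₐ = 30 Gm = 3 × 10^10 m
rₚvₚ = rₐvₐ  ⇒  vₚ/vₐ = rₐ/rₚ
vₚ/vₐ = (3 × 10^10) / (1 × 10^10) = 3

Final answer: vₚ/vₐ = 3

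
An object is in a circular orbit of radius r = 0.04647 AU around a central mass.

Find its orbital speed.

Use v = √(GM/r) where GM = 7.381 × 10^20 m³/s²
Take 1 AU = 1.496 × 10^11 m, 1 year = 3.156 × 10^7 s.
r = 0.04647 AU = 6.95191 × 10^9 m
GM = 7.381 × 10^20 m³/s²
GM/r = (7.381 × 10^20) / (6.95191 × 10^9) = 1.06172 × 10^11 m²/s²
v = √(GM/r) = 325841 m/s ≈ 68.74 AU/year

Final answer: 68.74 AU/year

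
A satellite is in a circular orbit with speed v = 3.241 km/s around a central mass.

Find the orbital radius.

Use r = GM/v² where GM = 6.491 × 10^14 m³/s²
v = 3.241 km/s = 3241 m/s
GM = 6.491 × 10^14 m³/s²
v² = 1.05041 × 10^7 m²/s²
r = GM/v² = (6.491 × 10^14) / (1.05041 × 10^7) = 6.1795 × 10^7 m ≈ 61.8 Mm

Final answer: 61.8 Mm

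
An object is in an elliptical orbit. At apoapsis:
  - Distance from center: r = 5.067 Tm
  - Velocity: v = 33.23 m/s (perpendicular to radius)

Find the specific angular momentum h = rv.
r = 5.067 Tm = 5.067 × 10^12 m
v = 33.23 m/s
h = rv = 5.067 × 10^12 × 33.23 = 1.68376 × 10^14 m²/s ≈ 1.684 × 10^14 m²/s

Final answer: h = 1.684 × 10^14 m²/s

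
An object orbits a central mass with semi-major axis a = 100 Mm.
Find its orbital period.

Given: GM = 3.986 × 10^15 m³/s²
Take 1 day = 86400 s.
a = 100 Mm = 1 × 10^8 m
GM = 3.986 × 10^15 m³/s²
a³ = 1 × 10^24 m³
T = 2π √(a³/GM) = 2π √((1 × 10^24) / (3.986 × 10^15)) = 2π × 15839.1 s
T = 99520.2 s ≈ 1.152 days

Final answer: 1.152 days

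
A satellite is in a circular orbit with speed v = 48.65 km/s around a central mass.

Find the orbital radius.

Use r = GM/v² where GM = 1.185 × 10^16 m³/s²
v = 48.65 km/s = 48650 m/s
GM = 1.185 × 10^16 m³/s²
v² = 2.36682 × 10^9 m²/s²
r = GM/v² = (1.185 × 10^16) / (2.36682 × 10^9) = 5.00671 × 10^6 m ≈ 5.007 Mm

Final answer: 5.007 Mm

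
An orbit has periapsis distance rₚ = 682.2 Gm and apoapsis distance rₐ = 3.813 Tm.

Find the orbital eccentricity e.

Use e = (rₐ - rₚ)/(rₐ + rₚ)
rₚ = 682.2 Gm = 6.822 × 10^11 m
rₐ = 3.813 Tm = 3.813 × 10^12 m
rₐ − rₚ = 3.1308 × 10^12 m
rₐ + rₚ = 4.4952 × 10^12 m
e = (rₐ − rₚ)/(rₐ + rₚ) = 0.696476

Final answer: e = 0.6965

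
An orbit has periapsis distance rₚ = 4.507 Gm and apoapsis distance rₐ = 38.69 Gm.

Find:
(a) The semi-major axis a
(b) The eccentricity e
rₚ = 4.507 Gm = 4.507 × 10^9 m
rₐ = 38.69 Gm = 3.869 × 10^10 m
(a) a = (rₚ + rₐ)/2 = 2.15985 × 10^10 m ≈ 21.6 Gm
(b) e = (rₐ − rₚ)/(rₐ + rₚ) = (3.4183 × 10^10) / (4.3197 × 10^10) = 0.791328

Final answer:
(a) a = 21.6 Gm
(b) e = 0.7913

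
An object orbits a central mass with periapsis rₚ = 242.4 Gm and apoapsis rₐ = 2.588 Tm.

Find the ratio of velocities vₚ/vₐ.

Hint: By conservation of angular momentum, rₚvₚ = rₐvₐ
rₚ = 242.4 Gm = 2.424 × 10^11 m
rₐ = 2.588 Tm = 2.588 × 10^12 m
rₚvₚ = rₐvₐ  ⇒  vₚ/vₐ = rₐ/rₚ
vₚ/vₐ = (2.588 × 10^12) / (2.424 × 10^11) = 10.6766

Final answer: vₚ/vₐ = 10.68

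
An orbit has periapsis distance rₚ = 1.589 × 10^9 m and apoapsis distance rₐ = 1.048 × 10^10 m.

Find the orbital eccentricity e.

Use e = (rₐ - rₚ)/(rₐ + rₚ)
rₚ = 1.589 × 10^9 m
rₐ = 1.048 × 10^10 m
rₐ − rₚ = 8.891 × 10^9 m
rₐ + rₚ = 1.2069 × 10^10 m
e = (rₐ − rₚ)/(rₐ + rₚ) = 0.736681

Final answer: e = 0.7367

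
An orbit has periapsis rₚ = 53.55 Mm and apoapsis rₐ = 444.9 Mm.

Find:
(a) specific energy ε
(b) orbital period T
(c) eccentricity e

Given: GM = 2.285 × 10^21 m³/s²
rₚ = 53.55 Mm = 5.355 × 10^7 m
rₐ = 444.9 Mm = 4.449 × 10^8 m
GM = 2.285 × 10^21 m³/s²
a = (rₚ + rₐ)/2 = 2.49225 × 10^8 m
e = (rₐ − rₚ)/(rₐ + rₚ) = (3.9135 × 10^8) / (4.9845 × 10^8) = 0.785134
(a) 2a = 4.9845 × 10^8 m;  ε = −GM/(2a) = -4.58421 × 10^12 J/kg ≈ -4584 GJ/kg
(b) a³ = 1.54801 × 10^25 m³;  T = 2π √(a³/GM) = 2π × 82.3084 s = 517.159 s ≈ 8.619 minutes
(c) e = 0.785134 ≈ 0.7851

Final answer:
(a) specific energy ε = -4584 GJ/kg
(b) orbital period T = 8.619 minutes
(c) eccentricity e = 0.7851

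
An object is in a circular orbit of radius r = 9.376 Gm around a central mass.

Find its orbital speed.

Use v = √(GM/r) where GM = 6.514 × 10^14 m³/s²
r = 9.376 Gm = 9.376 × 10^9 m
GM = 6.514 × 10^14 m³/s²
GM/r = (6.514 × 10^14) / (9.376 × 10^9) = 69475.3 m²/s²
v = √(GM/r) = 263.582 m/s ≈ 263.6 m/s

Final answer: 263.6 m/s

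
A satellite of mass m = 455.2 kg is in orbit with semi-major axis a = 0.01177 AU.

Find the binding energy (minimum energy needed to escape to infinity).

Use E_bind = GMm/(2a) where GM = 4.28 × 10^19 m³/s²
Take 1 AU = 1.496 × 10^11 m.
a = 0.01177 AU = 1.76079 × 10^9 m
GM = 4.28 × 10^19 m³/s²
m = 455.2 kg
GMm = 4.28 × 10^19 × 455.2 = 1.94826 × 10^22 m³·kg/s²
2a = 3.52158 × 10^9 m
E_bind = GMm/(2a) = 5.53233 × 10^12 J ≈ 5.532 TJ

Final answer: 5.532 TJ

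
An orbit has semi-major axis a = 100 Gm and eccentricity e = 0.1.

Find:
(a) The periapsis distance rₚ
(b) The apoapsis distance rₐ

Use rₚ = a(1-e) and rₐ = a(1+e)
a = 100 Gm = 1 × 10^11 m
e = 0.1:  1 − e = 0.9,  1 + e = 1.1
(a) rₚ = a(1 − e) = 1 × 10^11 m × 0.9 = 9 × 10^10 m ≈ 90 Gm
(b) rₐ = a(1 + e) = 1 × 10^11 m × 1.1 = 1.1 × 10^11 m ≈ 110 Gm

Final answer:
(a) rₚ = 90 Gm
(b) rₐ = 110 Gm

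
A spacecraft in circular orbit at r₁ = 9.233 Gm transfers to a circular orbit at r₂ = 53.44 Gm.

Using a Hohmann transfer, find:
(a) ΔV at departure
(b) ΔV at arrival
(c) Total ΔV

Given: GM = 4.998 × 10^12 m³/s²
r₁ = 9.233 Gm = 9.233 × 10^9 m
r₂ = 53.44 Gm = 5.344 × 10^10 m
GM = 4.998 × 10^12 m³/s²
Transfer ellipse: a_t = (r₁ + r₂)/2 = 3.13365 × 10^10 m
Circular speed at r₁: v₁ = √(GM/r₁) = 23.2663 m/s
Transfer speed at r₁ (periapsis): v₁ₜ = √(GM(2/r₁ − 1/a_t)) = 30.3833 m/s
(a) ΔV₁ = v₁ₜ − v₁ = 7.11702 m/s ≈ 7.117 m/s
Circular speed at r₂: v₂ = √(GM/r₂) = 9.67086 m/s
Transfer speed at r₂ (apoapsis): v₂ₜ = √(GM(2/r₂ − 1/a_t)) = 5.24942 m/s
(b) ΔV₂ = v₂ − v₂ₜ = 4.42144 m/s ≈ 4.421 m/s
(c) ΔV_total = ΔV₁ + ΔV₂ = 11.5385 m/s ≈ 11.54 m/s

Final answer:
(a) ΔV₁ = 7.117 m/s
(b) ΔV₂ = 4.421 m/s
(c) ΔV_total = 11.54 m/s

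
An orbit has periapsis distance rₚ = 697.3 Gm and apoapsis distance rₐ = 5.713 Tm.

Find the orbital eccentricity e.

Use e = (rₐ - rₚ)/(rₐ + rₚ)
rₚ = 697.3 Gm = 6.973 × 10^11 m
rₐ = 5.713 Tm = 5.713 × 10^12 m
rₐ − rₚ = 5.0157 × 10^12 m
rₐ + rₚ = 6.4103 × 10^12 m
e = (rₐ − rₚ)/(rₐ + rₚ) = 0.782444

Final answer: e = 0.7824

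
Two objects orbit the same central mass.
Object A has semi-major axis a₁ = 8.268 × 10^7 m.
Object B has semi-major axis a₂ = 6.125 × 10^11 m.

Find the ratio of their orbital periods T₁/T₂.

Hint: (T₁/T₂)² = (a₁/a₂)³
a₁ = 8.268 × 10^7 m
a₂ = 6.125 × 10^11 m
a₁/a₂ = 0.000134988
T₁/T₂ = (a₁/a₂)^(3/2) = (0.000134988)^1.5 = 1.56834 × 10^-6

Final answer: T₁/T₂ = 1.568 × 10^-6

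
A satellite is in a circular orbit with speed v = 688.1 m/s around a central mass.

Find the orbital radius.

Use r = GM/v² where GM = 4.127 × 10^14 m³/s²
v = 688.1 m/s
GM = 4.127 × 10^14 m³/s²
v² = 473482 m²/s²
r = GM/v² = (4.127 × 10^14) / 473482 = 8.71628 × 10^8 m ≈ 871.6 Mm

Final answer: 871.6 Mm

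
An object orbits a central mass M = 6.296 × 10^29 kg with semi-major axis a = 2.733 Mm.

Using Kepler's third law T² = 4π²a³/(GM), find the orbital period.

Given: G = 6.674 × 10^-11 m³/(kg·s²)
M = 6.296 × 10^29 kg
GM = G × M = 6.674 × 10^-11 × 6.296 × 10^29 = 4.20195 × 10^19 m³/s²
a = 2.733 Mm = 2.733 × 10^6 m
a³ = 2.04136 × 10^19 m³
T = 2π √(a³/GM) = 2π √((2.04136 × 10^19) / (4.20195 × 10^19)) = 2π × 0.697002 s
T = 4.37939 s ≈ 4.379 seconds

Final answer: 4.379 seconds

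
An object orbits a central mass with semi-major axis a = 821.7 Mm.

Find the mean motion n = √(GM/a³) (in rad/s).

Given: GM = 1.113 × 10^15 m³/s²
a = 821.7 Mm = 8.217 × 10^8 m
GM = 1.113 × 10^15 m³/s²
a³ = 5.54804 × 10^26 m³
GM/a³ = (1.113 × 10^15) / (5.54804 × 10^26) = 2.00611 × 10^-12 s⁻²
n = √(GM/a³) = 1.41637 × 10^-6 rad/s ≈ 1.416 × 10^-6 rad/s

Final answer: n = 1.416 × 10^-6 rad/s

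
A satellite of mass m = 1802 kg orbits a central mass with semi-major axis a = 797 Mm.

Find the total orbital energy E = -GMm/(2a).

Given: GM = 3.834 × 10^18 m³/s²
a = 797 Mm = 7.97 × 10^8 m
GM = 3.834 × 10^18 m³/s²
2a = 1.594 × 10^9 m
GMm = 3.834 × 10^18 × 1802 = 6.90887 × 10^21 m³·kg/s²
E = −GMm/(2a) = -4.3343 × 10^12 J ≈ -4.334 TJ

Final answer: -4.334 TJ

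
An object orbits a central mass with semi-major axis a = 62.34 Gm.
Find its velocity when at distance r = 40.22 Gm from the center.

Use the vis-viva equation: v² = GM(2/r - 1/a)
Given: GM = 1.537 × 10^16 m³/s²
a = 62.34 Gm = 6.234 × 10^10 m
r = 40.22 Gm = 4.022 × 10^10 m
GM = 1.537 × 10^16 m³/s²
2/r − 1/a = 4.97265 × 10^-11 − 1.60411 × 10^-11 = 3.36854 × 10^-11 m⁻¹
v² = GM (2/r − 1/a) = 517745 m²/s²
v = 719.545 m/s ≈ 719.5 m/s

Final answer: 719.5 m/s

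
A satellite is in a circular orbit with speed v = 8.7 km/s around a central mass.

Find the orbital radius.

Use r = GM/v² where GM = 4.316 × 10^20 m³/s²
v = 8.7 km/s = 8700 m/s
GM = 4.316 × 10^20 m³/s²
v² = 7.569 × 10^7 m²/s²
r = GM/v² = (4.316 × 10^20) / (7.569 × 10^7) = 5.70221 × 10^12 m ≈ 5.702 Tm

Final answer: 5.702 Tm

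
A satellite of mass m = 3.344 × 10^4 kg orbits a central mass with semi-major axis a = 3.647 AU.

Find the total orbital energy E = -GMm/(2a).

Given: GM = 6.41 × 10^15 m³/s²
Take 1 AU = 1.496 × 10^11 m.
a = 3.647 AU = 5.45591 × 10^11 m
GM = 6.41 × 10^15 m³/s²
2a = 1.09118 × 10^12 m
GMm = 6.41 × 10^15 × 33440 = 2.1435 × 10^20 m³·kg/s²
E = −GMm/(2a) = -1.96439 × 10^8 J ≈ -196.4 MJ

Final answer: -196.4 MJ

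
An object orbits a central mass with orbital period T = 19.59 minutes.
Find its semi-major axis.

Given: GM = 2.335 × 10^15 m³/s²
T = 19.59 minutes = 1175.4 s
GM = 2.335 × 10^15 m³/s²
Kepler's third law: a³ = GM T² / (4π²)
T² = 1.38157 × 10^6 s²
a³ = (2.335 × 10^15) × (1.38157 × 10^6) / (4π²) = 8.17144 × 10^19 m³
a = (a³)^(1/3) = 4.33943 × 10^6 m ≈ 4.339 Mm

Final answer: 4.339 Mm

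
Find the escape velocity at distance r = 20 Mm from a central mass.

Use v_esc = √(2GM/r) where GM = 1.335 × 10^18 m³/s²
r = 20 Mm = 2 × 10^7 m
GM = 1.335 × 10^18 m³/s²
2GM/r = 2 × (1.335 × 10^18) / (2 × 10^7) = 1.335 × 10^11 m²/s²
v_esc = √(2GM/r) = 365377 m/s ≈ 365.4 km/s

Final answer: 365.4 km/s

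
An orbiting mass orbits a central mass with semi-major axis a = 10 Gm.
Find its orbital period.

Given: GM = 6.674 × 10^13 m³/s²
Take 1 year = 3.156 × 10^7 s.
a = 10 Gm = 1 × 10^10 m
GM = 6.674 × 10^13 m³/s²
a³ = 1 × 10^30 m³
T = 2π √(a³/GM) = 2π √((1 × 10^30) / (6.674 × 10^13)) = 2π × 1.22407 × 10^8 s
T = 7.69107 × 10^8 s ≈ 24.37 years

Final answer: 24.37 years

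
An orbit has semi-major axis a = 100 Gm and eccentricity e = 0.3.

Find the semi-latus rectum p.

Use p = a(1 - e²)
a = 100 Gm = 1 × 10^11 m
e = 0.3,  e² = 0.09,  1 − e² = 0.91
p = a(1 − e²) = 1 × 10^11 m × 0.91 = 9.1 × 10^10 m ≈ 91 Gm

Final answer: p = 91 Gm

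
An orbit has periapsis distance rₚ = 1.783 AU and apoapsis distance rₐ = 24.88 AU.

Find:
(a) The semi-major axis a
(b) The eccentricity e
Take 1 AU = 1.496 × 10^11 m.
rₚ = 1.783 AU = 2.66737 × 10^11 m
rₐ = 24.88 AU = 3.72205 × 10^12 m
(a) a = (rₚ + rₐ)/2 = 1.99439 × 10^12 m ≈ 13.33 AU
(b) e = (rₐ − rₚ)/(rₐ + rₚ) = (3.45531 × 10^12) / (3.98878 × 10^12) = 0.866257

Final answer:
(a) a = 13.33 AU
(b) e = 0.8663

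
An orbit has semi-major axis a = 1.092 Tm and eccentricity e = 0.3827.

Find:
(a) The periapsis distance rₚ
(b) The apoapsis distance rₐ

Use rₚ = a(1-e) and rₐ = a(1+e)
a = 1.092 Tm = 1.092 × 10^12 m
e = 0.3827:  1 − e = 0.6173,  1 + e = 1.3827
(a) rₚ = a(1 − e) = 1.092 × 10^12 m × 0.6173 = 6.74092 × 10^11 m ≈ 674.1 Gm
(b) rₐ = a(1 + e) = 1.092 × 10^12 m × 1.3827 = 1.50991 × 10^12 m ≈ 1.51 Tm

Final answer:
(a) rₚ = 674.1 Gm
(b) rₐ = 1.51 Tm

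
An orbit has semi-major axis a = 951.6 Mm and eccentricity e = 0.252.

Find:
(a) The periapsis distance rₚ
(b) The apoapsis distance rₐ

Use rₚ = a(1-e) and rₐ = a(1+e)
a = 951.6 Mm = 9.516 × 10^8 m
e = 0.252:  1 − e = 0.748,  1 + e = 1.252
(a) rₚ = a(1 − e) = 9.516 × 10^8 m × 0.748 = 7.11797 × 10^8 m ≈ 711.8 Mm
(b) rₐ = a(1 + e) = 9.516 × 10^8 m × 1.252 = 1.1914 × 10^9 m ≈ 1.191 Gm

Final answer:
(a) rₚ = 711.8 Mm
(b) rₐ = 1.191 Gm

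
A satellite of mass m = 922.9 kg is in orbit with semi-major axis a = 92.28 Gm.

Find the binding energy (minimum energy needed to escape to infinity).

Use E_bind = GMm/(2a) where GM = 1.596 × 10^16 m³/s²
a = 92.28 Gm = 9.228 × 10^10 m
GM = 1.596 × 10^16 m³/s²
m = 922.9 kg
GMm = 1.596 × 10^16 × 922.9 = 1.47295 × 10^19 m³·kg/s²
2a = 1.8456 × 10^11 m
E_bind = GMm/(2a) = 7.98086 × 10^7 J ≈ 79.81 MJ

Final answer: 79.81 MJ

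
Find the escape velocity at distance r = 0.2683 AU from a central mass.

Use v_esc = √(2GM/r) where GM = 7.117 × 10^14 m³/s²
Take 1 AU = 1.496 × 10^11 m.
r = 0.2683 AU = 4.01377 × 10^10 m
GM = 7.117 × 10^14 m³/s²
2GM/r = 2 × (7.117 × 10^14) / (4.01377 × 10^10) = 35462.9 m²/s²
v_esc = √(2GM/r) = 188.316 m/s ≈ 188.3 m/s

Final answer: 188.3 m/s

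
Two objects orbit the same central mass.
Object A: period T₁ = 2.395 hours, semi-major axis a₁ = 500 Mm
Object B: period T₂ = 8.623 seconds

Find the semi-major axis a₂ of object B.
T₁ = 2.395 hours = 8622 s
T₂ = 8.623 seconds
a₁ = 500 Mm = 5 × 10^8 m
Kepler's third law: (T₂/T₁)² = (a₂/a₁)³  ⇒  a₂ = a₁ (T₂/T₁)^(2/3)
T₂/T₁ = 0.00100012
(T₂/T₁)^(2/3) = 0.0100008
a₂ = 5 × 10^8 m × 0.0100008 = 5.00039 × 10^6 m ≈ 5 Mm

Final answer: a₂ = 5 Mm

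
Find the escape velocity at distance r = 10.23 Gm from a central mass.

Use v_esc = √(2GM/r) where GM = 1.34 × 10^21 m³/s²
r = 10.23 Gm = 1.023 × 10^10 m
GM = 1.34 × 10^21 m³/s²
2GM/r = 2 × (1.34 × 10^21) / (1.023 × 10^10) = 2.61975 × 10^11 m²/s²
v_esc = √(2GM/r) = 511835 m/s ≈ 511.8 km/s

Final answer: 511.8 km/s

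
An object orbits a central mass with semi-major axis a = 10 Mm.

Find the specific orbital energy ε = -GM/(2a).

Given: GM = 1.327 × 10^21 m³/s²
a = 10 Mm = 1 × 10^7 m
GM = 1.327 × 10^21 m³/s²
2a = 2 × 10^7 m
ε = −GM/(2a) = -6.635 × 10^13 J/kg ≈ -6.635 × 10^4 GJ/kg

Final answer: -6.635 × 10^4 GJ/kg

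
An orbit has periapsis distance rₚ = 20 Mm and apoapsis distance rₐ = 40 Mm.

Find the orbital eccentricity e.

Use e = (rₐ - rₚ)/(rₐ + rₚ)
rₚ = 20 Mm = 2 × 10^7 m
rₐ = 40 Mm = 4 × 10^7 m
rₐ − rₚ = 2 × 10^7 m
rₐ + rₚ = 6 × 10^7 m
e = (rₐ − rₚ)/(rₐ + rₚ) = 0.333333

Final answer: e = 0.3333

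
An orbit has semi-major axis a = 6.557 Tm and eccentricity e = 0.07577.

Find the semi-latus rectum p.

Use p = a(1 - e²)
a = 6.557 Tm = 6.557 × 10^12 m
e = 0.07577,  e² = 0.00574109,  1 − e² = 0.994259
p = a(1 − e²) = 6.557 × 10^12 m × 0.994259 = 6.51936 × 10^12 m ≈ 6.519 Tm

Final answer: p = 6.519 Tm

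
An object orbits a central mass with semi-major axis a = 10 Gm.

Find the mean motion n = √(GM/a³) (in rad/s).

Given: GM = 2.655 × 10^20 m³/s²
a = 10 Gm = 1 × 10^10 m
GM = 2.655 × 10^20 m³/s²
a³ = 1 × 10^30 m³
GM/a³ = (2.655 × 10^20) / (1 × 10^30) = 2.655 × 10^-10 s⁻²
n = √(GM/a³) = 1.62942 × 10^-5 rad/s ≈ 1.629 × 10^-5 rad/s

Final answer: n = 1.629 × 10^-5 rad/s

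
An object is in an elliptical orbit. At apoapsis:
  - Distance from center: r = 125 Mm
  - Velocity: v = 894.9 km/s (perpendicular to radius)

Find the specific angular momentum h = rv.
r = 125 Mm = 1.25 × 10^8 m
v = 894.9 km/s = 894900 m/s
h = rv = 1.25 × 10^8 × 894900 = 1.11862 × 10^14 m²/s ≈ 1.119 × 10^14 m²/s

Final answer: h = 1.119 × 10^14 m²/s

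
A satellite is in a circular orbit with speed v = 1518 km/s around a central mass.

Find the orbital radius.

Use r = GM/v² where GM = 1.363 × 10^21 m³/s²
v = 1518 km/s = 1.518 × 10^6 m/s
GM = 1.363 × 10^21 m³/s²
v² = 2.30432 × 10^12 m²/s²
r = GM/v² = (1.363 × 10^21) / (2.30432 × 10^12) = 5.91497 × 10^8 m ≈ 5.915 × 10^8 m

Final answer: 5.915 × 10^8 m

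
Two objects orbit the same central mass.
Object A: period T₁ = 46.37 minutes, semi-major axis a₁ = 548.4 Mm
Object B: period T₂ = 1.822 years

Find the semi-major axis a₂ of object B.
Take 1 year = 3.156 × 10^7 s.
T₁ = 46.37 minutes = 2782.2 s
T₂ = 1.822 years = 5.75023 × 10^7 s
a₁ = 548.4 Mm = 5.484 × 10^8 m
Kepler's third law: (T₂/T₁)² = (a₂/a₁)³  ⇒  a₂ = a₁ (T₂/T₁)^(2/3)
T₂/T₁ = 20667.9
(T₂/T₁)^(2/3) = 753.121
a₂ = 5.484 × 10^8 m × 753.121 = 4.13011 × 10^11 m ≈ 413 Gm

Final answer: a₂ = 413 Gm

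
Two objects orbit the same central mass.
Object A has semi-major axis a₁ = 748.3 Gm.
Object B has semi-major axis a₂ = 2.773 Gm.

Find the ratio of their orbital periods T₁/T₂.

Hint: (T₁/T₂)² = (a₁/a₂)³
a₁ = 748.3 Gm = 7.483 × 10^11 m
a₂ = 2.773 Gm = 2.773 × 10^9 m
a₁/a₂ = 269.852
T₁/T₂ = (a₁/a₂)^(3/2) = (269.852)^1.5 = 4432.91

Final answer: T₁/T₂ = 4433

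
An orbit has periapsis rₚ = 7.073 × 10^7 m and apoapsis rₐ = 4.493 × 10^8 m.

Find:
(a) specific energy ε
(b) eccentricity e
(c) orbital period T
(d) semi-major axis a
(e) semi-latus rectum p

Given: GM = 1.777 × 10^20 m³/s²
rₚ = 7.073 × 10^7 m
rₐ = 4.493 × 10^8 m
GM = 1.777 × 10^20 m³/s²
a = (rₚ + rₐ)/2 = 2.60015 × 10^8 m
e = (rₐ − rₚ)/(rₐ + rₚ) = (3.7857 × 10^8) / (5.2003 × 10^8) = 0.727977
(a) 2a = 5.2003 × 10^8 m;  ε = −GM/(2a) = -3.41711 × 10^11 J/kg ≈ -341.7 GJ/kg
(b) e = 0.727977 ≈ 0.728
(c) a³ = 1.7579 × 10^25 m³;  T = 2π √(a³/GM) = 2π × 314.524 s = 1976.21 s ≈ 32.94 minutes
(d) a = 2.60015 × 10^8 m ≈ 2.6 × 10^8 m
(e) 1 − e² = 0.470049;  p = a(1 − e²) = 2.60015 × 10^8 × 0.470049 = 1.2222 × 10^8 m ≈ 1.222 × 10^8 m

Final answer:
(a) specific energy ε = -341.7 GJ/kg
(b) eccentricity e = 0.728
(c) orbital period T = 32.94 minutes
(d) semi-major axis a = 2.6 × 10^8 m
(e) semi-latus rectum p = 1.222 × 10^8 m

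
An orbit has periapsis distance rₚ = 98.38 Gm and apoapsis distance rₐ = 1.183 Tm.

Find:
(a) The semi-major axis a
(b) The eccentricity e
rₚ = 98.38 Gm = 9.838 × 10^10 m
rₐ = 1.183 Tm = 1.183 × 10^12 m
(a) a = (rₚ + rₐ)/2 = 6.4069 × 10^11 m ≈ 640.7 Gm
(b) e = (rₐ − rₚ)/(rₐ + rₚ) = (1.08462 × 10^12) / (1.28138 × 10^12) = 0.846447

Final answer:
(a) a = 640.7 Gm
(b) e = 0.8464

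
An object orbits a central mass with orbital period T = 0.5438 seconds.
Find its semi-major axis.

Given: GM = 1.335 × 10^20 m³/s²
T = 0.5438 seconds
GM = 1.335 × 10^20 m³/s²
Kepler's third law: a³ = GM T² / (4π²)
T² = 0.295718 s²
a³ = (1.335 × 10^20) × 0.295718 / (4π²) = 1 × 10^18 m³
a = (a³)^(1/3) = 1 × 10^6 m ≈ 1000 km

Final answer: 1000 km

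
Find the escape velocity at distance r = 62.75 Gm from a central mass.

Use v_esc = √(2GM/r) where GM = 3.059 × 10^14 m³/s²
r = 62.75 Gm = 6.275 × 10^10 m
GM = 3.059 × 10^14 m³/s²
2GM/r = 2 × (3.059 × 10^14) / (6.275 × 10^10) = 9749.8 m²/s²
v_esc = √(2GM/r) = 98.7411 m/s ≈ 98.74 m/s

Final answer: 98.74 m/s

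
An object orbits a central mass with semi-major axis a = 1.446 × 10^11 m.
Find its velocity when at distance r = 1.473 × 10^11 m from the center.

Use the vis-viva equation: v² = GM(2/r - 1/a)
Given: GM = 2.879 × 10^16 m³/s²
a = 1.446 × 10^11 m
r = 1.473 × 10^11 m
GM = 2.879 × 10^16 m³/s²
2/r − 1/a = 1.35777 × 10^-11 − 6.91563 × 10^-12 = 6.6621 × 10^-12 m⁻¹
v² = GM (2/r − 1/a) = 191802 m²/s²
v = 437.952 m/s ≈ 438 m/s

Final answer: 438 m/s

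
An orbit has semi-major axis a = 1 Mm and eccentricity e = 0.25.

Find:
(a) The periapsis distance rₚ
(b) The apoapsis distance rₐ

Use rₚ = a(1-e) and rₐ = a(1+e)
a = 1 Mm = 1 × 10^6 m
e = 0.25:  1 − e = 0.75,  1 + e = 1.25
(a) rₚ = a(1 − e) = 1 × 10^6 m × 0.75 = 750000 m ≈ 750 km
(b) rₐ = a(1 + e) = 1 × 10^6 m × 1.25 = 1.25 × 10^6 m ≈ 1.25 Mm

Final answer:
(a) rₚ = 750 km
(b) rₐ = 1.25 Mm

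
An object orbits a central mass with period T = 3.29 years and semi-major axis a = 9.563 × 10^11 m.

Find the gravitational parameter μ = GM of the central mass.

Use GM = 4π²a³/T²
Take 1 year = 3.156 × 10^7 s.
T = 3.29 years = 1.03832 × 10^8 s
a = 9.563 × 10^11 m
a³ = 8.74546 × 10^35 m³
T² = 1.07812 × 10^16 s²
GM = 4π² × (8.74546 × 10^35) / (1.07812 × 10^16) = 3.20241 × 10^21 m³/s²
GM ≈ 3.202 × 10^21 m³/s²

Final answer: GM = 3.202 × 10^21 m³/s²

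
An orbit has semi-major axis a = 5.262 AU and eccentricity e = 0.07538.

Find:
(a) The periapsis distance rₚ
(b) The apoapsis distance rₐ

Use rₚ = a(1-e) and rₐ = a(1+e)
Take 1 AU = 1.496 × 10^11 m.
a = 5.262 AU = 7.87195 × 10^11 m
e = 0.07538:  1 − e = 0.92462,  1 + e = 1.07538
(a) rₚ = a(1 − e) = 7.87195 × 10^11 m × 0.92462 = 7.27856 × 10^11 m ≈ 4.865 AU
(b) rₐ = a(1 + e) = 7.87195 × 10^11 m × 1.07538 = 8.46534 × 10^11 m ≈ 5.659 AU

Final answer:
(a) rₚ = 4.865 AU
(b) rₐ = 5.659 AU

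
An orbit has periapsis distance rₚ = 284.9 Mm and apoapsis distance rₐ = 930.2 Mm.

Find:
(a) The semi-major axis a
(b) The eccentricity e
rₚ = 284.9 Mm = 2.849 × 10^8 m
rₐ = 930.2 Mm = 9.302 × 10^8 m
(a) a = (rₚ + rₐ)/2 = 6.0755 × 10^8 m ≈ 607.5 Mm
(b) e = (rₐ − rₚ)/(rₐ + rₚ) = (6.453 × 10^8) / (1.2151 × 10^9) = 0.531067

Final answer:
(a) a = 607.5 Mm
(b) e = 0.5311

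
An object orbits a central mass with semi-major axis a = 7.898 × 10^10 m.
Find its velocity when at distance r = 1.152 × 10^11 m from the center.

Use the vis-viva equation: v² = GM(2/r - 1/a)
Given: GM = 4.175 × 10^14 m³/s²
a = 7.898 × 10^10 m
r = 1.152 × 10^11 m
GM = 4.175 × 10^14 m³/s²
2/r − 1/a = 1.73611 × 10^-11 − 1.26614 × 10^-11 = 4.69968 × 10^-12 m⁻¹
v² = GM (2/r − 1/a) = 1962.12 m²/s²
v = 44.2958 m/s ≈ 44.3 m/s

Final answer: 44.3 m/s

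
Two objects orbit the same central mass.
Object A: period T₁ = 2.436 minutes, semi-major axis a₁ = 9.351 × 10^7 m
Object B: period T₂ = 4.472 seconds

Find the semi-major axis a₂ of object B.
T₁ = 2.436 minutes = 146.16 s
T₂ = 4.472 seconds
a₁ = 9.351 × 10^7 m
Kepler's third law: (T₂/T₁)² = (a₂/a₁)³  ⇒  a₂ = a₁ (T₂/T₁)^(2/3)
T₂/T₁ = 0.0305966
(T₂/T₁)^(2/3) = 0.0978248
a₂ = 9.351 × 10^7 m × 0.0978248 = 9.14759 × 10^6 m ≈ 9.148 × 10^6 m

Final answer: a₂ = 9.148 × 10^6 m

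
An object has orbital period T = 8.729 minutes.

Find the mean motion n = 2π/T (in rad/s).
T = 8.729 minutes = 523.74 s
n = 2π / 523.74 s = 0.0119968 rad/s ≈ 0.012 rad/s

Final answer: n = 0.012 rad/s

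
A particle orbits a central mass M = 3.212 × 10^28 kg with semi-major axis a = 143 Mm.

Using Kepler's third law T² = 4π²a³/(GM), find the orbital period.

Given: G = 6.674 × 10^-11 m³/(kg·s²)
M = 3.212 × 10^28 kg
GM = G × M = 6.674 × 10^-11 × 3.212 × 10^28 = 2.14369 × 10^18 m³/s²
a = 143 Mm = 1.43 × 10^8 m
a³ = 2.92421 × 10^24 m³
T = 2π √(a³/GM) = 2π √((2.92421 × 10^24) / (2.14369 × 10^18)) = 2π × 1167.95 s
T = 7338.43 s ≈ 2.038 hours

Final answer: 2.038 hours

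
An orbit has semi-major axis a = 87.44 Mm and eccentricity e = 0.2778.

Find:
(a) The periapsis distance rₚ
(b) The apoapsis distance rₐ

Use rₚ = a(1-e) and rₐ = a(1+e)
a = 87.44 Mm = 8.744 × 10^7 m
e = 0.2778:  1 − e = 0.7222,  1 + e = 1.2778
(a) rₚ = a(1 − e) = 8.744 × 10^7 m × 0.7222 = 6.31492 × 10^7 m ≈ 63.15 Mm
(b) rₐ = a(1 + e) = 8.744 × 10^7 m × 1.2778 = 1.11731 × 10^8 m ≈ 111.7 Mm

Final answer:
(a) rₚ = 63.15 Mm
(b) rₐ = 111.7 Mm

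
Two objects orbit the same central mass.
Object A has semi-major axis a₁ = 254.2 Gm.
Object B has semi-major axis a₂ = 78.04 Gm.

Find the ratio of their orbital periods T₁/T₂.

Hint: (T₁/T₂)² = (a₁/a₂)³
a₁ = 254.2 Gm = 2.542 × 10^11 m
a₂ = 78.04 Gm = 7.804 × 10^10 m
a₁/a₂ = 3.2573
T₁/T₂ = (a₁/a₂)^(3/2) = (3.2573)^1.5 = 5.87878

Final answer: T₁/T₂ = 5.879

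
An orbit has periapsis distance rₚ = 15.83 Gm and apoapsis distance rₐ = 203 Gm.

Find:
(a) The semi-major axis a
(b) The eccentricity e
rₚ = 15.83 Gm = 1.583 × 10^10 m
rₐ = 203 Gm = 2.03 × 10^11 m
(a) a = (rₚ + rₐ)/2 = 1.09415 × 10^11 m ≈ 109.4 Gm
(b) e = (rₐ − rₚ)/(rₐ + rₚ) = (1.8717 × 10^11) / (2.1883 × 10^11) = 0.855321

Final answer:
(a) a = 109.4 Gm
(b) e = 0.8553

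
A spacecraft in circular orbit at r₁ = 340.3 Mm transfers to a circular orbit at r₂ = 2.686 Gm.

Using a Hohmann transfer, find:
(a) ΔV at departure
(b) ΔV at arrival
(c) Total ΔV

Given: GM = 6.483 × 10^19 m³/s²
r₁ = 340.3 Mm = 3.403 × 10^8 m
r₂ = 2.686 Gm = 2.686 × 10^9 m
GM = 6.483 × 10^19 m³/s²
Transfer ellipse: a_t = (r₁ + r₂)/2 = 1.51315 × 10^9 m
Circular speed at r₁: v₁ = √(GM/r₁) = 436473 m/s
Transfer speed at r₁ (periapsis): v₁ₜ = √(GM(2/r₁ − 1/a_t)) = 581526 m/s
(a) ΔV₁ = v₁ₜ − v₁ = 145053 m/s ≈ 145.1 km/s
Circular speed at r₂: v₂ = √(GM/r₂) = 155358 m/s
Transfer speed at r₂ (apoapsis): v₂ₜ = √(GM(2/r₂ − 1/a_t)) = 73675.8 m/s
(b) ΔV₂ = v₂ − v₂ₜ = 81682.7 m/s ≈ 81.68 km/s
(c) ΔV_total = ΔV₁ + ΔV₂ = 226736 m/s ≈ 226.7 km/s

Final answer:
(a) ΔV₁ = 145.1 km/s
(b) ΔV₂ = 81.68 km/s
(c) ΔV_total = 226.7 km/s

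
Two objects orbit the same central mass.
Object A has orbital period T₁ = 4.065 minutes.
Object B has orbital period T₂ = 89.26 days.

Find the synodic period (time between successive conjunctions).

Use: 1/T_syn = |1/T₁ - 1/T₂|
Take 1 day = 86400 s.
T₁ = 4.065 minutes = 243.9 s
T₂ = 89.26 days = 7.71206 × 10^6 s
1/T₁ = 0.00410004 s⁻¹
1/T₂ = 1.29667 × 10^-7 s⁻¹
|1/T₁ − 1/T₂| = 0.00409991 s⁻¹
T_syn = 1 / |1/T₁ − 1/T₂| = 243.908 s ≈ 4.065 minutes

Final answer: T_syn = 4.065 minutes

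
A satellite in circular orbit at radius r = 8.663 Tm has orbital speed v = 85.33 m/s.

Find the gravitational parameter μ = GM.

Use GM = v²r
r = 8.663 Tm = 8.663 × 10^12 m
v = 85.33 m/s
v² = 7281.21 m²/s²
GM = v²r = 7281.21 × 8.663 × 10^12 = 6.30771 × 10^16 m³/s²
GM ≈ 6.308 × 10^16 m³/s²

Final answer: GM = 6.308 × 10^16 m³/s²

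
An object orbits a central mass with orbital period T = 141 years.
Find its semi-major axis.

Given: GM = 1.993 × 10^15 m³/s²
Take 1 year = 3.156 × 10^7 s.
T = 141 years = 4.44996 × 10^9 s
GM = 1.993 × 10^15 m³/s²
Kepler's third law: a³ = GM T² / (4π²)
T² = 1.98021 × 10^19 s²
a³ = (1.993 × 10^15) × (1.98021 × 10^19) / (4π²) = 9.99677 × 10^32 m³
a = (a³)^(1/3) = 9.99892 × 10^10 m ≈ 99.99 Gm

Final answer: 99.99 Gm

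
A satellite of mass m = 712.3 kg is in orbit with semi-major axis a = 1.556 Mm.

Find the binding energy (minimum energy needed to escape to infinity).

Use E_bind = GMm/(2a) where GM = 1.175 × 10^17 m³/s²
a = 1.556 Mm = 1.556 × 10^6 m
GM = 1.175 × 10^17 m³/s²
m = 712.3 kg
GMm = 1.175 × 10^17 × 712.3 = 8.36952 × 10^19 m³·kg/s²
2a = 3.112 × 10^6 m
E_bind = GMm/(2a) = 2.68944 × 10^13 J ≈ 26.89 TJ

Final answer: 26.89 TJ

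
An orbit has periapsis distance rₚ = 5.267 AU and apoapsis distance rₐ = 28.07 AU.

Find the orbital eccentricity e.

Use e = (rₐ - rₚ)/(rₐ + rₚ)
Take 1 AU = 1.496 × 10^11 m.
rₚ = 5.267 AU = 7.87943 × 10^11 m
rₐ = 28.07 AU = 4.19927 × 10^12 m
rₐ − rₚ = 3.41133 × 10^12 m
rₐ + rₚ = 4.98722 × 10^12 m
e = (rₐ − rₚ)/(rₐ + rₚ) = 0.684015

Final answer: e = 0.684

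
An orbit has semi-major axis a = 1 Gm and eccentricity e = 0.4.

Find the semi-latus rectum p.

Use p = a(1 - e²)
a = 1 Gm = 1 × 10^9 m
e = 0.4,  e² = 0.16,  1 − e² = 0.84
p = a(1 − e²) = 1 × 10^9 m × 0.84 = 8.4 × 10^8 m ≈ 840 Mm

Final answer: p = 840 Mm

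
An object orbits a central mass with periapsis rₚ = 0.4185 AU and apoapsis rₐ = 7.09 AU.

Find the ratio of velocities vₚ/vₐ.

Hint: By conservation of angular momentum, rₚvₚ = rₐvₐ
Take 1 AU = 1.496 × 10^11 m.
rₚ = 0.4185 AU = 6.26076 × 10^10 m
rₐ = 7.09 AU = 1.06066 × 10^12 m
rₚvₚ = rₐvₐ  ⇒  vₚ/vₐ = rₐ/rₚ
vₚ/vₐ = (1.06066 × 10^12) / (6.26076 × 10^10) = 16.9415

Final answer: vₚ/vₐ = 16.94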